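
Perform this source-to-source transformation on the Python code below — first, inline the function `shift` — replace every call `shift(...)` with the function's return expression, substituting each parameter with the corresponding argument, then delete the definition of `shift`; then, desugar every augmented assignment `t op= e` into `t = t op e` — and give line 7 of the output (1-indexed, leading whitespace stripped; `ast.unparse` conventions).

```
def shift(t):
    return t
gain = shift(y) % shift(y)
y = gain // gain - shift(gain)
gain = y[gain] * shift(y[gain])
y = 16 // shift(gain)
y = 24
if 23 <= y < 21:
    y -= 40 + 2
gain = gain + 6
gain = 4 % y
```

Transformed code:
gain = y % y
y = gain // gain - gain
gain = y[gain] * y[gain]
y = 16 // gain
y = 24
if 23 <= y < 21:
    y = y - (40 + 2)
gain = gain + 6
gain = 4 % y

y = y - (40 + 2)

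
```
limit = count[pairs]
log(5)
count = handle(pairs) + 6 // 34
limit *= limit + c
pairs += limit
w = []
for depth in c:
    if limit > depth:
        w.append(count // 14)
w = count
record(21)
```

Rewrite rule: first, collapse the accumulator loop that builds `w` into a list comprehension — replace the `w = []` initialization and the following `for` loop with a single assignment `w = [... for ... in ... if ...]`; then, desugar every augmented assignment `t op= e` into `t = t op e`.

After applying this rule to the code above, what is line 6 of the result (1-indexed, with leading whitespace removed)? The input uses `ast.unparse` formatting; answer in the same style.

Transformed code:
limit = count[pairs]
log(5)
count = handle(pairs) + 6 // 34
limit = limit * (limit + c)
pairs = pairs + limit
w = [count // 14 for depth in c if limit > depth]
w = count
record(21)

w = [count // 14 for depth in c if limit > depth]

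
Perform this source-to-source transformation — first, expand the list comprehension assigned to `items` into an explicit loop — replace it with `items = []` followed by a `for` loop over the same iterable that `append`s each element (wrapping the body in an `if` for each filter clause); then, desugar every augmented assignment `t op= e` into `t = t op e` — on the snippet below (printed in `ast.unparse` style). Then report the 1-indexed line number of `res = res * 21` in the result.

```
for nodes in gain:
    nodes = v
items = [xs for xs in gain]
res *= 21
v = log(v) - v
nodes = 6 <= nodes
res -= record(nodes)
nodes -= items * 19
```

6

Transformed code:
for nodes in gain:
    nodes = v
items = []
for xs in gain:
    items.append(xs)
res = res * 21
v = log(v) - v
nodes = 6 <= nodes
res = res - record(nodes)
nodes = nodes - items * 19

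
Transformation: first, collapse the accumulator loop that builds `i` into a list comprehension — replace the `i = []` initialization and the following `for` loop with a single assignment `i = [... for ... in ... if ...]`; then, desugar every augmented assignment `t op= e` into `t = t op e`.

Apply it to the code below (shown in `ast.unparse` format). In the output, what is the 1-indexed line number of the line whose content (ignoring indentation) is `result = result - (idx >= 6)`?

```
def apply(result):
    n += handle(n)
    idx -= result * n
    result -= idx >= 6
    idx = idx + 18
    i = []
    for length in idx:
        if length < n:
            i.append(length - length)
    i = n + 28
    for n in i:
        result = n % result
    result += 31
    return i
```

Transformed code:
def apply(result):
    n = n + handle(n)
    idx = idx - result * n
    result = result - (idx >= 6)
    idx = idx + 18
    i = [length - length for length in idx if length < n]
    i = n + 28
    for n in i:
        result = n % result
    result = result + 31
    return i

4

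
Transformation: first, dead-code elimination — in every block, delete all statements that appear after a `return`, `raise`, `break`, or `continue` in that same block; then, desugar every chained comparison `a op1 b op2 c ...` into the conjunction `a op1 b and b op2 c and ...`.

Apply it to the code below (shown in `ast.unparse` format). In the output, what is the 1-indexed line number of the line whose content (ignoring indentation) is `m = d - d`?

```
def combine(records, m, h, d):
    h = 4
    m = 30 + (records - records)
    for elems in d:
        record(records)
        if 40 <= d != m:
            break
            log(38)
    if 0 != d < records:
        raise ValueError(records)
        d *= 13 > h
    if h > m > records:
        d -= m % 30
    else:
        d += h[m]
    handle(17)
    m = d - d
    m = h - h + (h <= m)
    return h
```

Transformed code:
def combine(records, m, h, d):
    h = 4
    m = 30 + (records - records)
    for elems in d:
        record(records)
        if 40 <= d and d != m:
            break
    if 0 != d and d < records:
        raise ValueError(records)
    if h > m and m > records:
        d -= m % 30
    else:
        d += h[m]
    handle(17)
    m = d - d
    m = h - h + (h <= m)
    return h

15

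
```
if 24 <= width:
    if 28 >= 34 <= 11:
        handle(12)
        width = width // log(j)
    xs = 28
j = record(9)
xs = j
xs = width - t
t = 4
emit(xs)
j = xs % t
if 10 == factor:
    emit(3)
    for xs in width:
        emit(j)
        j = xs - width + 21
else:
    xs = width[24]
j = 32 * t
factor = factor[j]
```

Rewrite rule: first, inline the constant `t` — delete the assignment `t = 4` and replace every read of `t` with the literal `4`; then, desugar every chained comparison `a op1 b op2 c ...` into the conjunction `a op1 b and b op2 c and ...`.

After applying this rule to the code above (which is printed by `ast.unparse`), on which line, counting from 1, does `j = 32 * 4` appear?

Transformed code:
if 24 <= width:
    if 28 >= 34 and 34 <= 11:
        handle(12)
        width = width // log(j)
    xs = 28
j = record(9)
xs = j
xs = width - 4
emit(xs)
j = xs % 4
if 10 == factor:
    emit(3)
    for xs in width:
        emit(j)
        j = xs - width + 21
else:
    xs = width[24]
j = 32 * 4
factor = factor[j]

18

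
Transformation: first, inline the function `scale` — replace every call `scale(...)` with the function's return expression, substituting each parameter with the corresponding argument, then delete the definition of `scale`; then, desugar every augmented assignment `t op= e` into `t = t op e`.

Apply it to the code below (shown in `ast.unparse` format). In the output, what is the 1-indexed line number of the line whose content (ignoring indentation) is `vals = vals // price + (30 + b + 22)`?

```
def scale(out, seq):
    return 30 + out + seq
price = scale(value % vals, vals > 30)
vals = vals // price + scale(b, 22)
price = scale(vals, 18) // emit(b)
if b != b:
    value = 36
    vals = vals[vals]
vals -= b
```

Transformed code:
price = 30 + value % vals + (vals > 30)
vals = vals // price + (30 + b + 22)
price = (30 + vals + 18) // emit(b)
if b != b:
    value = 36
    vals = vals[vals]
vals = vals - b

2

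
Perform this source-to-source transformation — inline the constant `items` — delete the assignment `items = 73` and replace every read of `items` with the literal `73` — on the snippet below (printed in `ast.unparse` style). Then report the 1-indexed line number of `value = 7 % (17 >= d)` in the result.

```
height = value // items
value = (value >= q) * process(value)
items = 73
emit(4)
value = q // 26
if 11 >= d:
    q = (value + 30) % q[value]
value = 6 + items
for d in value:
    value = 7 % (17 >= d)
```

Transformed code:
height = value // 73
value = (value >= q) * process(value)
emit(4)
value = q // 26
if 11 >= d:
    q = (value + 30) % q[value]
value = 6 + 73
for d in value:
    value = 7 % (17 >= d)

9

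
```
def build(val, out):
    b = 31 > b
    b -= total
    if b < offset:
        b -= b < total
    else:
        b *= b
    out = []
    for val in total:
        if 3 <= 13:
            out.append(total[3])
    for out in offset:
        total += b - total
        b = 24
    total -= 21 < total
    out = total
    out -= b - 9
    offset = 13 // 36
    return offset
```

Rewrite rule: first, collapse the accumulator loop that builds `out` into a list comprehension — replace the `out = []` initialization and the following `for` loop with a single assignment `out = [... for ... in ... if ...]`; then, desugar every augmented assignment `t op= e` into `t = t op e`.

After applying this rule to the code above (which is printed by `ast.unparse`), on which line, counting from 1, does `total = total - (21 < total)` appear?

Transformed code:
def build(val, out):
    b = 31 > b
    b = b - total
    if b < offset:
        b = b - (b < total)
    else:
        b = b * b
    out = [total[3] for val in total if 3 <= 13]
    for out in offset:
        total = total + (b - total)
        b = 24
    total = total - (21 < total)
    out = total
    out = out - (b - 9)
    offset = 13 // 36
    return offset

12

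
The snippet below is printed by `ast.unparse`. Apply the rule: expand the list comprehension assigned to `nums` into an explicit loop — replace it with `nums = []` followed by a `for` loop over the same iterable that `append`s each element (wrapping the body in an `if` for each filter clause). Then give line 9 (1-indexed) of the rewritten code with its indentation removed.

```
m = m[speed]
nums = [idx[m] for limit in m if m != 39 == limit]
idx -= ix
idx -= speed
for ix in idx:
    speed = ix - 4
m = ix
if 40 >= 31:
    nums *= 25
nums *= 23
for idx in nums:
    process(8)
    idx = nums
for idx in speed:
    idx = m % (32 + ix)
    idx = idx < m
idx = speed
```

speed = ix - 4

Transformed code:
m = m[speed]
nums = []
for limit in m:
    if m != 39 == limit:
        nums.append(idx[m])
idx -= ix
idx -= speed
for ix in idx:
    speed = ix - 4
m = ix
if 40 >= 31:
    nums *= 25
nums *= 23
for idx in nums:
    process(8)
    idx = nums
for idx in speed:
    idx = m % (32 + ix)
    idx = idx < m
idx = speed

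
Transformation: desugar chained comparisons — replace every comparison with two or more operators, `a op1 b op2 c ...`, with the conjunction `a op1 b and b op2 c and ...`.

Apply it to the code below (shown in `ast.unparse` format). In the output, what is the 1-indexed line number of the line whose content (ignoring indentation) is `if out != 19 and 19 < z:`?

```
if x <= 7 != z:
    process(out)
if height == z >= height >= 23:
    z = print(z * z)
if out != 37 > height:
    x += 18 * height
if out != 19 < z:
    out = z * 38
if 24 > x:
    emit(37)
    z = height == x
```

7

Transformed code:
if x <= 7 and 7 != z:
    process(out)
if height == z and z >= height and (height >= 23):
    z = print(z * z)
if out != 37 and 37 > height:
    x += 18 * height
if out != 19 and 19 < z:
    out = z * 38
if 24 > x:
    emit(37)
    z = height == x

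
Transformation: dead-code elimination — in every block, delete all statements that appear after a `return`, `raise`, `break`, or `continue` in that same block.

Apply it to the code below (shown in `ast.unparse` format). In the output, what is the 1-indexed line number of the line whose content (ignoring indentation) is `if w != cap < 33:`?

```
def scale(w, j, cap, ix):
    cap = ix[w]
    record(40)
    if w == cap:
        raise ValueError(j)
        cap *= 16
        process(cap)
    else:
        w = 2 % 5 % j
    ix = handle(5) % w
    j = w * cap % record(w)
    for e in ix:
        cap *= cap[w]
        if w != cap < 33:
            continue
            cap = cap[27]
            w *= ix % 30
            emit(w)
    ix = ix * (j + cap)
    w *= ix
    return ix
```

12

Transformed code:
def scale(w, j, cap, ix):
    cap = ix[w]
    record(40)
    if w == cap:
        raise ValueError(j)
    else:
        w = 2 % 5 % j
    ix = handle(5) % w
    j = w * cap % record(w)
    for e in ix:
        cap *= cap[w]
        if w != cap < 33:
            continue
    ix = ix * (j + cap)
    w *= ix
    return ix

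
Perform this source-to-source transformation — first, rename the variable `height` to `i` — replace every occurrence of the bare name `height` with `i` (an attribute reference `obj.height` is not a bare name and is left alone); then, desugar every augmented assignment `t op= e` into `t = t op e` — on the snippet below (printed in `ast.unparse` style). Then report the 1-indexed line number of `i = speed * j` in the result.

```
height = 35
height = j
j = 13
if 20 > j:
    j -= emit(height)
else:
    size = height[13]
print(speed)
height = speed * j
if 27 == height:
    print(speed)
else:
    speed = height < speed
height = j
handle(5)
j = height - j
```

9

Transformed code:
i = 35
i = j
j = 13
if 20 > j:
    j = j - emit(i)
else:
    size = i[13]
print(speed)
i = speed * j
if 27 == i:
    print(speed)
else:
    speed = i < speed
i = j
handle(5)
j = i - j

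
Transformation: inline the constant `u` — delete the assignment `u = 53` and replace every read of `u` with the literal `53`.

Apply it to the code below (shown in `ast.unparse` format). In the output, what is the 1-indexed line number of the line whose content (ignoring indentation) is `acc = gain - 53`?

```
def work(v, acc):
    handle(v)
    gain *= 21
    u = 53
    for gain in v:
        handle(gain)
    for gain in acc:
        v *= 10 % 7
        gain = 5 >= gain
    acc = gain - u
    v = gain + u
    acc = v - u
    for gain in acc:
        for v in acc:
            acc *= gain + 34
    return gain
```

9

Transformed code:
def work(v, acc):
    handle(v)
    gain *= 21
    for gain in v:
        handle(gain)
    for gain in acc:
        v *= 10 % 7
        gain = 5 >= gain
    acc = gain - 53
    v = gain + 53
    acc = v - 53
    for gain in acc:
        for v in acc:
            acc *= gain + 34
    return gain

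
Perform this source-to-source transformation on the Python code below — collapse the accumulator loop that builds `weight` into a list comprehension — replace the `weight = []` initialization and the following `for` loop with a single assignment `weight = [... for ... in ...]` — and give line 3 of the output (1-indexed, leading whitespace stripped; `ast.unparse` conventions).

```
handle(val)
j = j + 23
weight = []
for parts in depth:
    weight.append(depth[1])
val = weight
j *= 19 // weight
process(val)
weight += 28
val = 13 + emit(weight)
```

Transformed code:
handle(val)
j = j + 23
weight = [depth[1] for parts in depth]
val = weight
j *= 19 // weight
process(val)
weight += 28
val = 13 + emit(weight)

weight = [depth[1] for parts in depth]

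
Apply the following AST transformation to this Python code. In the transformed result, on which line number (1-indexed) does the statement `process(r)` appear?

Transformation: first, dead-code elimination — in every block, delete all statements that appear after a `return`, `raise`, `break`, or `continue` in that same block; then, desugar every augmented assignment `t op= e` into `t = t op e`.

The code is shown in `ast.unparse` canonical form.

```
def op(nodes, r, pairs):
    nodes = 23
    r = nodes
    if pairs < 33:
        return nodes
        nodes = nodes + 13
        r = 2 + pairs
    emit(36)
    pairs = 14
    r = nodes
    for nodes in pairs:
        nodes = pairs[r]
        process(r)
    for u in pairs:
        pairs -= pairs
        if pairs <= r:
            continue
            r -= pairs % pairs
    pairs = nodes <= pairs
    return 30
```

11

Transformed code:
def op(nodes, r, pairs):
    nodes = 23
    r = nodes
    if pairs < 33:
        return nodes
    emit(36)
    pairs = 14
    r = nodes
    for nodes in pairs:
        nodes = pairs[r]
        process(r)
    for u in pairs:
        pairs = pairs - pairs
        if pairs <= r:
            continue
    pairs = nodes <= pairs
    return 30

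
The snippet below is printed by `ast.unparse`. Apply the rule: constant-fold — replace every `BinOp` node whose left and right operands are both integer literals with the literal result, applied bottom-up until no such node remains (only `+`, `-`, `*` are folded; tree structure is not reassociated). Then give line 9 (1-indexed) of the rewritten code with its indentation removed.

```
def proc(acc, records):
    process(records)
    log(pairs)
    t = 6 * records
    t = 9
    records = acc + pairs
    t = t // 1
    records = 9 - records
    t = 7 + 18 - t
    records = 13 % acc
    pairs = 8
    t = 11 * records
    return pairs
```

Transformed code:
def proc(acc, records):
    process(records)
    log(pairs)
    t = 6 * records
    t = 9
    records = acc + pairs
    t = t // 1
    records = 9 - records
    t = 25 - t
    records = 13 % acc
    pairs = 8
    t = 11 * records
    return pairs

t = 25 - t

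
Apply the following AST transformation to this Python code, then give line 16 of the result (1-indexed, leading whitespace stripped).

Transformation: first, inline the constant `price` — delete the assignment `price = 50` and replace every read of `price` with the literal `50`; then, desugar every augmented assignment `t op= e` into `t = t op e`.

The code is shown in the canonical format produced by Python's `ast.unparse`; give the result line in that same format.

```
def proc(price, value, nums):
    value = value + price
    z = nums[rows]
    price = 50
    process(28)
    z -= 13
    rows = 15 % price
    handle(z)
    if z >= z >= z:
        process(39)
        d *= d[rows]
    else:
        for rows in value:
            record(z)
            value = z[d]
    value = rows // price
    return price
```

return 50

Transformed code:
def proc(price, value, nums):
    value = value + 50
    z = nums[rows]
    process(28)
    z = z - 13
    rows = 15 % 50
    handle(z)
    if z >= z >= z:
        process(39)
        d = d * d[rows]
    else:
        for rows in value:
            record(z)
            value = z[d]
    value = rows // 50
    return 50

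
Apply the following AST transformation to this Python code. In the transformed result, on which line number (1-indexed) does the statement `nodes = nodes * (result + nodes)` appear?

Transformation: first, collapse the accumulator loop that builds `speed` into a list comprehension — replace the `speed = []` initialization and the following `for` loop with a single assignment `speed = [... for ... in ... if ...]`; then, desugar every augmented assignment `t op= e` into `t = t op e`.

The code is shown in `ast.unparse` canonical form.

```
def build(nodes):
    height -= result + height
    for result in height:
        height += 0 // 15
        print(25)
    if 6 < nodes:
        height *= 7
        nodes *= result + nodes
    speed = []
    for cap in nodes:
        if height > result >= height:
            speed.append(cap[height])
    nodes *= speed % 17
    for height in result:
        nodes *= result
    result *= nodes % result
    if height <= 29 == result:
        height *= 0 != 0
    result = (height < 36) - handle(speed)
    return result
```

8

Transformed code:
def build(nodes):
    height = height - (result + height)
    for result in height:
        height = height + 0 // 15
        print(25)
    if 6 < nodes:
        height = height * 7
        nodes = nodes * (result + nodes)
    speed = [cap[height] for cap in nodes if height > result >= height]
    nodes = nodes * (speed % 17)
    for height in result:
        nodes = nodes * result
    result = result * (nodes % result)
    if height <= 29 == result:
        height = height * (0 != 0)
    result = (height < 36) - handle(speed)
    return result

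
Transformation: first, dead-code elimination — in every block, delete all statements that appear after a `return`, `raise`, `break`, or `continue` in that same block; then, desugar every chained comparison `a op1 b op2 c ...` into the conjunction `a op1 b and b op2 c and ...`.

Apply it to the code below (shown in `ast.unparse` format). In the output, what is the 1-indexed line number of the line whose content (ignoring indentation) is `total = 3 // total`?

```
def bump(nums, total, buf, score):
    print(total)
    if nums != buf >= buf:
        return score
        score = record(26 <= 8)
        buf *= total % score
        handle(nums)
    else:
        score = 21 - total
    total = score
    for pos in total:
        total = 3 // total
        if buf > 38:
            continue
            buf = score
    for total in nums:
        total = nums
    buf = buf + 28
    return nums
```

Transformed code:
def bump(nums, total, buf, score):
    print(total)
    if nums != buf and buf >= buf:
        return score
    else:
        score = 21 - total
    total = score
    for pos in total:
        total = 3 // total
        if buf > 38:
            continue
    for total in nums:
        total = nums
    buf = buf + 28
    return nums

9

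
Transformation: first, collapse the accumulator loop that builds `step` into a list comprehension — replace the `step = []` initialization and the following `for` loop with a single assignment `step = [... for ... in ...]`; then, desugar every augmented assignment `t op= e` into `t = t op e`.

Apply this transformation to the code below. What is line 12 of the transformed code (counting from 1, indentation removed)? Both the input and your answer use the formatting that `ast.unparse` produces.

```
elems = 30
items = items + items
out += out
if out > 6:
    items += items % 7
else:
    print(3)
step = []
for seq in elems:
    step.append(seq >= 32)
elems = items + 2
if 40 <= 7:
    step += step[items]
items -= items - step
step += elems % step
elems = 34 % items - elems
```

Transformed code:
elems = 30
items = items + items
out = out + out
if out > 6:
    items = items + items % 7
else:
    print(3)
step = [seq >= 32 for seq in elems]
elems = items + 2
if 40 <= 7:
    step = step + step[items]
items = items - (items - step)
step = step + elems % step
elems = 34 % items - elems

items = items - (items - step)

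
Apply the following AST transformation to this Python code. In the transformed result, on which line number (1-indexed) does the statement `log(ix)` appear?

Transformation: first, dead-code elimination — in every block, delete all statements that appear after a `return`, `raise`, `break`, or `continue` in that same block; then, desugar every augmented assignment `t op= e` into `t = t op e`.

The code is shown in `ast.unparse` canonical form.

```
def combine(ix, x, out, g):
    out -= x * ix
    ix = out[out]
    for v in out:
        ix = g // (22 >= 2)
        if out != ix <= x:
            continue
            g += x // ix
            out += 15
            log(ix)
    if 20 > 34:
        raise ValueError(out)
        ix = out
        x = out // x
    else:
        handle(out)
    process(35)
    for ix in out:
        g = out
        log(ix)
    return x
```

Transformed code:
def combine(ix, x, out, g):
    out = out - x * ix
    ix = out[out]
    for v in out:
        ix = g // (22 >= 2)
        if out != ix <= x:
            continue
    if 20 > 34:
        raise ValueError(out)
    else:
        handle(out)
    process(35)
    for ix in out:
        g = out
        log(ix)
    return x

15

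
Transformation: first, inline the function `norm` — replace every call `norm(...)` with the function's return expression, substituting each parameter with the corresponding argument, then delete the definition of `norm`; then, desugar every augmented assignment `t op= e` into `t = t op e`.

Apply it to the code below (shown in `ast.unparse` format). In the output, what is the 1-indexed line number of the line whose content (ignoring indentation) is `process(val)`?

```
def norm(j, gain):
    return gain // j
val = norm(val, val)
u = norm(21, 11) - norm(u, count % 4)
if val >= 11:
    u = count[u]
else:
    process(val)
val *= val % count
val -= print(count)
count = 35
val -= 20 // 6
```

Transformed code:
val = val // val
u = 11 // 21 - count % 4 // u
if val >= 11:
    u = count[u]
else:
    process(val)
val = val * (val % count)
val = val - print(count)
count = 35
val = val - 20 // 6

6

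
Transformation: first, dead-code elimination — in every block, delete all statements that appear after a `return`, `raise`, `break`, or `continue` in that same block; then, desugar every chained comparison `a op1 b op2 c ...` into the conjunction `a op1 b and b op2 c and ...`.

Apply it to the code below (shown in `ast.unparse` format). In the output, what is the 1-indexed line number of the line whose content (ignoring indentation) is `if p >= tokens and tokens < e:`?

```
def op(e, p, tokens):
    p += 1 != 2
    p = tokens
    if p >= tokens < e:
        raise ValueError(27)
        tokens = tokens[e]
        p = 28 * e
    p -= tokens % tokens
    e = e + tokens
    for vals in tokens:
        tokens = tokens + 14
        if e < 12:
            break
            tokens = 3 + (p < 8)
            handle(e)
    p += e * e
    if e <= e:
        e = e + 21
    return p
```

Transformed code:
def op(e, p, tokens):
    p += 1 != 2
    p = tokens
    if p >= tokens and tokens < e:
        raise ValueError(27)
    p -= tokens % tokens
    e = e + tokens
    for vals in tokens:
        tokens = tokens + 14
        if e < 12:
            break
    p += e * e
    if e <= e:
        e = e + 21
    return p

4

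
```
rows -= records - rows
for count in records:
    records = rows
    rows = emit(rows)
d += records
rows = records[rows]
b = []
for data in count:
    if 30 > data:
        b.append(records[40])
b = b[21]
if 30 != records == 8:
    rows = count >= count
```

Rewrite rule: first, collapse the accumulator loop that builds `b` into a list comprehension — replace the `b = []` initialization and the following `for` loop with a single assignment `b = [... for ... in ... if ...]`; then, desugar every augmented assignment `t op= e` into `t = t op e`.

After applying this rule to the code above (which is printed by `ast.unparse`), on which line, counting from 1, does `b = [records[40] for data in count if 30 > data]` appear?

7

Transformed code:
rows = rows - (records - rows)
for count in records:
    records = rows
    rows = emit(rows)
d = d + records
rows = records[rows]
b = [records[40] for data in count if 30 > data]
b = b[21]
if 30 != records == 8:
    rows = count >= count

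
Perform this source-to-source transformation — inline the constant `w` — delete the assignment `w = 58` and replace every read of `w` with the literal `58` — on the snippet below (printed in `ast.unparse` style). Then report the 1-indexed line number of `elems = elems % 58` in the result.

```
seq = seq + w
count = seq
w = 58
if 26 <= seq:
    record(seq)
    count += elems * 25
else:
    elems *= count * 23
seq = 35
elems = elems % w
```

Transformed code:
seq = seq + 58
count = seq
if 26 <= seq:
    record(seq)
    count += elems * 25
else:
    elems *= count * 23
seq = 35
elems = elems % 58

9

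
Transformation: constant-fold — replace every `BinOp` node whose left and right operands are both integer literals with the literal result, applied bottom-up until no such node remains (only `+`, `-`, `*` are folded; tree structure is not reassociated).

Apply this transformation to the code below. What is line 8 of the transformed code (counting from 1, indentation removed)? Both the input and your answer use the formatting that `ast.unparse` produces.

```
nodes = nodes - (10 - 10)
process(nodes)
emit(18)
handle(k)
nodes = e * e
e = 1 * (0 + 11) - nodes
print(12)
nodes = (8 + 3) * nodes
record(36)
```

nodes = 11 * nodes

Transformed code:
nodes = nodes - 0
process(nodes)
emit(18)
handle(k)
nodes = e * e
e = 11 - nodes
print(12)
nodes = 11 * nodes
record(36)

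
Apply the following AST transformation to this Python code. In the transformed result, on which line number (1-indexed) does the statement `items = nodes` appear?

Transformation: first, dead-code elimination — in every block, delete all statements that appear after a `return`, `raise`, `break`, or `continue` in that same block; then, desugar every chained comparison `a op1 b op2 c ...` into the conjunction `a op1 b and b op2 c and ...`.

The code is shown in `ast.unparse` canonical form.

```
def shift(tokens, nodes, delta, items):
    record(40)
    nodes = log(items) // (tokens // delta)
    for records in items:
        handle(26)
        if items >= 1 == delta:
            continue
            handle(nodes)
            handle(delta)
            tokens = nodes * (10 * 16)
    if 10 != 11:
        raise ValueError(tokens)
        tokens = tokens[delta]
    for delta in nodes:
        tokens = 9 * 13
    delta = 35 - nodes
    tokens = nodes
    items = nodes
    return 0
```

Transformed code:
def shift(tokens, nodes, delta, items):
    record(40)
    nodes = log(items) // (tokens // delta)
    for records in items:
        handle(26)
        if items >= 1 and 1 == delta:
            continue
    if 10 != 11:
        raise ValueError(tokens)
    for delta in nodes:
        tokens = 9 * 13
    delta = 35 - nodes
    tokens = nodes
    items = nodes
    return 0

14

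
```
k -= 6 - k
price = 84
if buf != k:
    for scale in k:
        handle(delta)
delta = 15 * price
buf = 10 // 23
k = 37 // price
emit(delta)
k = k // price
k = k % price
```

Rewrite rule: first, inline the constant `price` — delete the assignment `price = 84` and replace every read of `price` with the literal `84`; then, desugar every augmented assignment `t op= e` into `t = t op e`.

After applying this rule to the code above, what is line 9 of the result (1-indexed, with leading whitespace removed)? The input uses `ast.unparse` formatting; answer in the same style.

Transformed code:
k = k - (6 - k)
if buf != k:
    for scale in k:
        handle(delta)
delta = 15 * 84
buf = 10 // 23
k = 37 // 84
emit(delta)
k = k // 84
k = k % 84

k = k // 84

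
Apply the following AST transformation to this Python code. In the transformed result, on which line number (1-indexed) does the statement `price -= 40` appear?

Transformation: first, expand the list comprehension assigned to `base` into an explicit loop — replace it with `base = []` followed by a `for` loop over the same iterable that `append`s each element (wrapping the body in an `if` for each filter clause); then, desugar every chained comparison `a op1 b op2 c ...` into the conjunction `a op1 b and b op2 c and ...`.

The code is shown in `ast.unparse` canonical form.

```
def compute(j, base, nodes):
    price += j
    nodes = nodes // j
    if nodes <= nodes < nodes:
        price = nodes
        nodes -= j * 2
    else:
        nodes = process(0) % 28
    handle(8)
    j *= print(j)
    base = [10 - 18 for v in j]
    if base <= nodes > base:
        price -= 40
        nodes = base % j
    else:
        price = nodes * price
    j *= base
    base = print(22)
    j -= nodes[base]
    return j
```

Transformed code:
def compute(j, base, nodes):
    price += j
    nodes = nodes // j
    if nodes <= nodes and nodes < nodes:
        price = nodes
        nodes -= j * 2
    else:
        nodes = process(0) % 28
    handle(8)
    j *= print(j)
    base = []
    for v in j:
        base.append(10 - 18)
    if base <= nodes and nodes > base:
        price -= 40
        nodes = base % j
    else:
        price = nodes * price
    j *= base
    base = print(22)
    j -= nodes[base]
    return j

15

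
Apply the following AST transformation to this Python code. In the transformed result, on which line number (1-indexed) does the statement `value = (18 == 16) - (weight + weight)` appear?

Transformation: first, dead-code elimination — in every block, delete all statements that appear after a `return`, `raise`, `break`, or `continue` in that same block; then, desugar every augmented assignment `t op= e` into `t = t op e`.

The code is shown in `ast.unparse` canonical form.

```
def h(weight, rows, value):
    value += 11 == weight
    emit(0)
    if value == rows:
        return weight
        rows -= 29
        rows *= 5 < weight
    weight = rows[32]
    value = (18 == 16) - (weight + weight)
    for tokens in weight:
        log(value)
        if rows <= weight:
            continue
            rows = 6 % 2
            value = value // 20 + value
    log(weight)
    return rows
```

Transformed code:
def h(weight, rows, value):
    value = value + (11 == weight)
    emit(0)
    if value == rows:
        return weight
    weight = rows[32]
    value = (18 == 16) - (weight + weight)
    for tokens in weight:
        log(value)
        if rows <= weight:
            continue
    log(weight)
    return rows

7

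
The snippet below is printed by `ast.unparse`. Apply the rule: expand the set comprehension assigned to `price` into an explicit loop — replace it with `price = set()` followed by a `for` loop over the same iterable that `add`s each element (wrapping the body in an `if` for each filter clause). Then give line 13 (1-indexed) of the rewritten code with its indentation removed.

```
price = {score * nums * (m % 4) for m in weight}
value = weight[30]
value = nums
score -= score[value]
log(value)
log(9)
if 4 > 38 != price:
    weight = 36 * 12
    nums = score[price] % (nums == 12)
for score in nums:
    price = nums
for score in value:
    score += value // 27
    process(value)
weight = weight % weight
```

Transformed code:
price = set()
for m in weight:
    price.add(score * nums * (m % 4))
value = weight[30]
value = nums
score -= score[value]
log(value)
log(9)
if 4 > 38 != price:
    weight = 36 * 12
    nums = score[price] % (nums == 12)
for score in nums:
    price = nums
for score in value:
    score += value // 27
    process(value)
weight = weight % weight

price = nums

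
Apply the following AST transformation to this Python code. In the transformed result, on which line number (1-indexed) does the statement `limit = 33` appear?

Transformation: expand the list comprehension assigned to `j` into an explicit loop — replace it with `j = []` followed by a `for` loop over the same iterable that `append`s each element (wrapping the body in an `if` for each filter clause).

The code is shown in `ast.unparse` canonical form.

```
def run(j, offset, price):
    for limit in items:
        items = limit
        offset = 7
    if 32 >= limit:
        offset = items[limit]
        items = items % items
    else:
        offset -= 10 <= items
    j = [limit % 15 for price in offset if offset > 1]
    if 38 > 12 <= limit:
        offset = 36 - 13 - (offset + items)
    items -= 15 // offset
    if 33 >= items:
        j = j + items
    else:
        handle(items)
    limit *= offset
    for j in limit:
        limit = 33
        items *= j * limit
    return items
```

23

Transformed code:
def run(j, offset, price):
    for limit in items:
        items = limit
        offset = 7
    if 32 >= limit:
        offset = items[limit]
        items = items % items
    else:
        offset -= 10 <= items
    j = []
    for price in offset:
        if offset > 1:
            j.append(limit % 15)
    if 38 > 12 <= limit:
        offset = 36 - 13 - (offset + items)
    items -= 15 // offset
    if 33 >= items:
        j = j + items
    else:
        handle(items)
    limit *= offset
    for j in limit:
        limit = 33
        items *= j * limit
    return items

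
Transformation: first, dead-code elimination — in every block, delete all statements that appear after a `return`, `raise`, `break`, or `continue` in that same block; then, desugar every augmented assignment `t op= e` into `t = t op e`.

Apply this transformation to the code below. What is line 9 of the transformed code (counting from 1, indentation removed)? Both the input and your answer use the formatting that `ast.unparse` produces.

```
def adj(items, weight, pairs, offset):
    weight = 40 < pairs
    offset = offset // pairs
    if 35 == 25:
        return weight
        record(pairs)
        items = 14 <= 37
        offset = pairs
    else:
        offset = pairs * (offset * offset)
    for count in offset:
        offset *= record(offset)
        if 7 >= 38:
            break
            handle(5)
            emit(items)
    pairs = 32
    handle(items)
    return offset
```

Transformed code:
def adj(items, weight, pairs, offset):
    weight = 40 < pairs
    offset = offset // pairs
    if 35 == 25:
        return weight
    else:
        offset = pairs * (offset * offset)
    for count in offset:
        offset = offset * record(offset)
        if 7 >= 38:
            break
    pairs = 32
    handle(items)
    return offset

offset = offset * record(offset)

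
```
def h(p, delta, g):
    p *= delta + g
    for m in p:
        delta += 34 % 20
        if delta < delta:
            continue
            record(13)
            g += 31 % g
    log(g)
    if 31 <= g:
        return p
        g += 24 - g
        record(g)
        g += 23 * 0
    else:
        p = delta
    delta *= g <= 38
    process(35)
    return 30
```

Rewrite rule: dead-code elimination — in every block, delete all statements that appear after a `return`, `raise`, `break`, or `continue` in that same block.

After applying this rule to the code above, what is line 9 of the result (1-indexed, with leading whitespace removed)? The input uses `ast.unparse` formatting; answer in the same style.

Transformed code:
def h(p, delta, g):
    p *= delta + g
    for m in p:
        delta += 34 % 20
        if delta < delta:
            continue
    log(g)
    if 31 <= g:
        return p
    else:
        p = delta
    delta *= g <= 38
    process(35)
    return 30

return p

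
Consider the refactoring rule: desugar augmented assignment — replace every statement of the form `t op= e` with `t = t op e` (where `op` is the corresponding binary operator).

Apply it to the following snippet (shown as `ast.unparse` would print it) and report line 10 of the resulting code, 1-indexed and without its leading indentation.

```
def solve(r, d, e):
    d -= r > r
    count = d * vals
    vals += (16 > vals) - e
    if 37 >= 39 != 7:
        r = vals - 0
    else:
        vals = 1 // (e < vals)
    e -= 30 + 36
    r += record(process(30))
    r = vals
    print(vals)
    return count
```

r = r + record(process(30))

Transformed code:
def solve(r, d, e):
    d = d - (r > r)
    count = d * vals
    vals = vals + ((16 > vals) - e)
    if 37 >= 39 != 7:
        r = vals - 0
    else:
        vals = 1 // (e < vals)
    e = e - (30 + 36)
    r = r + record(process(30))
    r = vals
    print(vals)
    return count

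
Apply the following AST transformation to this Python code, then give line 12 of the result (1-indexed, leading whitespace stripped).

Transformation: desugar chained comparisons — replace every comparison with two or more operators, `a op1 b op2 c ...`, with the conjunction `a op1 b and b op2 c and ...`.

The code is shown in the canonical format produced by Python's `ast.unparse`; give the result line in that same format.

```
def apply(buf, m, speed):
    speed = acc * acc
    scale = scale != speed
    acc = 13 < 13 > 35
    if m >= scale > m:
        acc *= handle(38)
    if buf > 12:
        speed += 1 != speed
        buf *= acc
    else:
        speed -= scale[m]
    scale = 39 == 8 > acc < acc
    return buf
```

scale = 39 == 8 and 8 > acc and (acc < acc)

Transformed code:
def apply(buf, m, speed):
    speed = acc * acc
    scale = scale != speed
    acc = 13 < 13 and 13 > 35
    if m >= scale and scale > m:
        acc *= handle(38)
    if buf > 12:
        speed += 1 != speed
        buf *= acc
    else:
        speed -= scale[m]
    scale = 39 == 8 and 8 > acc and (acc < acc)
    return buf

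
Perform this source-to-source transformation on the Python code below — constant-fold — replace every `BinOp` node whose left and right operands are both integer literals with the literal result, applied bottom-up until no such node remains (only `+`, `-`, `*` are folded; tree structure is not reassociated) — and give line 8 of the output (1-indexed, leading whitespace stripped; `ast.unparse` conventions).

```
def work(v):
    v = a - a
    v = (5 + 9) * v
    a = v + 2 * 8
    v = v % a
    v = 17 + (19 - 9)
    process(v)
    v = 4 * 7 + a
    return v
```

v = 28 + a

Transformed code:
def work(v):
    v = a - a
    v = 14 * v
    a = v + 16
    v = v % a
    v = 27
    process(v)
    v = 28 + a
    return v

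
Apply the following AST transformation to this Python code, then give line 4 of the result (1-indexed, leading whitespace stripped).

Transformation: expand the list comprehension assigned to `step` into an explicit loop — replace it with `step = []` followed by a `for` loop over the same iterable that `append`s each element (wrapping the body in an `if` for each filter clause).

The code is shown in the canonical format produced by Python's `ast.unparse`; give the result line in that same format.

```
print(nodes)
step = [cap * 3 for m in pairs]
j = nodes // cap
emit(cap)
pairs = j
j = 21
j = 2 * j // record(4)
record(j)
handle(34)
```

step.append(cap * 3)

Transformed code:
print(nodes)
step = []
for m in pairs:
    step.append(cap * 3)
j = nodes // cap
emit(cap)
pairs = j
j = 21
j = 2 * j // record(4)
record(j)
handle(34)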